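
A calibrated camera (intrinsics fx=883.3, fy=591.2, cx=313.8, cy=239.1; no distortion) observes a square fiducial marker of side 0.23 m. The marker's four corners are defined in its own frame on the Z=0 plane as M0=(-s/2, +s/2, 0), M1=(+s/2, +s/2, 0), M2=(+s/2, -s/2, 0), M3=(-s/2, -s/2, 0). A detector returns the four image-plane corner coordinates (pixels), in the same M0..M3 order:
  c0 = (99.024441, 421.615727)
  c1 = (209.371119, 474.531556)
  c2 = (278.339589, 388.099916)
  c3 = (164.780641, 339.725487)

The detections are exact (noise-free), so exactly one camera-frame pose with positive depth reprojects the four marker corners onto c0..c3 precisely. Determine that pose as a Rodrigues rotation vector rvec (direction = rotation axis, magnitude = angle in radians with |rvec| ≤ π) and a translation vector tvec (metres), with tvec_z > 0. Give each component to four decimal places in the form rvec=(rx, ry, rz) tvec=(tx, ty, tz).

Intrinsics K: fx=883.3, fy=591.2, cx=313.8, cy=239.1
Marker side s = 0.23 m; corners in marker frame (Z=0):
  M0 = (-0.1150, +0.1150, 0)
  M1 = (+0.1150, +0.1150, 0)
  M2 = (+0.1150, -0.1150, 0)
  M3 = (-0.1150, -0.1150, 0)
Detected image corners:
  c0 = (99.024441, 421.615727) px
  c1 = (209.371119, 474.531556) px
  c2 = (278.339589, 388.099916) px
  c3 = (164.780641, 339.725487) px
Planar DLT: solve 8×8 A·h = b for H (H[2,2]=1):
  H  [+444.04475 -294.96128 +186.46204]
  H  [+127.87565 +360.76633 +405.27276]
  H  [-0.22736 -0.01205 +1.00000]
B = K⁻¹H; ‖b₁‖=0.697971, ‖b₂‖=0.697971; λ = 2/(‖b₁‖+‖b₂‖) = 1.432724, sign → tz>0 ⇒ λ=+1.432724
r₁ = λ·B[:,0] = (+0.83597,+0.44164,-0.32575); r₂ = λ·B[:,1] = (-0.47230,+0.88127,-0.01727)
r₃ = r₁×r₂ = (+0.27944,+0.16828,+0.94530); SVD([r₁ r₂ r₃]) → R = UVᵀ:
  R  [+0.83597 -0.47230 +0.27944]
  R  [+0.44164 +0.88127 +0.16828]
  R  [-0.32575 -0.01727 +0.94530]
t = (-0.20654, +0.40271, +1.43272) m
tr R = 2.662540; θ = arccos((tr R − 1)/2) = 0.589407 rad = 33.771°
axis k = ((R−Rᵀ)₃₂, (R−Rᵀ)₁₃, (R−Rᵀ)₂₁) / (2 sinθ) = (-0.166899, +0.544364, +0.822078)
rvec = θ·k = (-0.098372, +0.320852, +0.484539)

rvec=(-0.0984, 0.3209, 0.4845) tvec=(-0.2065, 0.4027, 1.4327)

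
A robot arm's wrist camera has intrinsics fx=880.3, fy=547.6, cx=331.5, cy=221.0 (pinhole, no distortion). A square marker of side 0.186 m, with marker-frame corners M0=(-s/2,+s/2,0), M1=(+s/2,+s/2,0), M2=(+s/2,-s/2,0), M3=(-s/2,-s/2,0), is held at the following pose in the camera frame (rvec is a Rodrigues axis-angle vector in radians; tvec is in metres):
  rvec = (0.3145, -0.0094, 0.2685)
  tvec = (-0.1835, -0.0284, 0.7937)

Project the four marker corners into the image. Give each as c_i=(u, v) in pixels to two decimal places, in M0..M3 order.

c0=(10.96, 242.86) c1=(205.63, 274.58) c2=(252.16, 157.41) c3=(43.58, 121.88)

Intrinsics K: fx=880.3, fy=547.6, cx=331.5, cy=221.0
Marker side s = 0.186 m; corners in marker frame (Z=0):
  M0 = (-0.0930, +0.0930, 0)
  M1 = (+0.0930, +0.0930, 0)
  M2 = (+0.0930, -0.0930, 0)
  M3 = (-0.0930, -0.0930, 0)
rvec = (0.3145, -0.0094, 0.2685), |rvec| = θ = 0.41363 rad = 23.699°
Rodrigues: sinθ=0.40194, 1−cosθ=0.08433; R = I + sinθ·[k]× + (1−cosθ)·[k]×²:
    [+0.96442 -0.26237 +0.03249]
    [+0.25945 +0.91571 -0.30685]
    [+0.05076 +0.30436 +0.95120]
t = (-0.1835, -0.0284, 0.7937) m
M0: Pc = R·M0+t = (-0.29759, +0.03263, +0.81729); u = 880.3·(-0.29759)/0.81729 + 331.5 = 10.9638, v = 547.6·(+0.03263)/0.81729 + 221.0 = 242.8643
M1: Pc = R·M1+t = (-0.11821, +0.08089, +0.82673); u = 880.3·(-0.11821)/0.82673 + 331.5 = 205.6309, v = 547.6·(+0.08089)/0.82673 + 221.0 = 274.5793
M2: Pc = R·M2+t = (-0.06941, -0.08943, +0.77011); u = 880.3·(-0.06941)/0.77011 + 331.5 = 252.1605, v = 547.6·(-0.08943)/0.77011 + 221.0 = 157.4081
M3: Pc = R·M3+t = (-0.24879, -0.13769, +0.76067); u = 880.3·(-0.24879)/0.76067 + 331.5 = 43.5831, v = 547.6·(-0.13769)/0.76067 + 221.0 = 121.8785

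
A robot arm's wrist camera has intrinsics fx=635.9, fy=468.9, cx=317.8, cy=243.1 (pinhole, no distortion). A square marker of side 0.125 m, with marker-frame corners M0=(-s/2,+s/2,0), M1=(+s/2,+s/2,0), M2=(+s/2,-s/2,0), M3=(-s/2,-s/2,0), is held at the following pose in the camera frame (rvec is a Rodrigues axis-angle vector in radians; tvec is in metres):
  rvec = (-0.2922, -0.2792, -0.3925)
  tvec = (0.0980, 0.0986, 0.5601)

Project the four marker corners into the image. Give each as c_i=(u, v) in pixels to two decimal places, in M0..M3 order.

c0=(400.35, 398.71) c1=(519.05, 353.29) c2=(454.49, 260.95) c3=(337.11, 297.40)

Intrinsics K: fx=635.9, fy=468.9, cx=317.8, cy=243.1
Marker side s = 0.125 m; corners in marker frame (Z=0):
  M0 = (-0.0625, +0.0625, 0)
  M1 = (+0.0625, +0.0625, 0)
  M2 = (+0.0625, -0.0625, 0)
  M3 = (-0.0625, -0.0625, 0)
rvec = (-0.2922, -0.2792, -0.3925), |rvec| = θ = 0.56337 rad = 32.279°
Rodrigues: sinθ=0.53404, 1−cosθ=0.15454; R = I + sinθ·[k]× + (1−cosθ)·[k]×²:
    [+0.88703 +0.41179 -0.20882]
    [-0.33234 +0.88341 +0.33035]
    [+0.32051 -0.22363 +0.92047]
t = (0.0980, 0.0986, 0.5601) m
M0: Pc = R·M0+t = (+0.06830, +0.17458, +0.52609); u = 635.9·(+0.06830)/0.52609 + 317.8 = 400.3526, v = 468.9·(+0.17458)/0.52609 + 243.1 = 398.7056
M1: Pc = R·M1+t = (+0.17918, +0.13304, +0.56615); u = 635.9·(+0.17918)/0.56615 + 317.8 = 519.0491, v = 468.9·(+0.13304)/0.56615 + 243.1 = 353.2879
M2: Pc = R·M2+t = (+0.12770, +0.02262, +0.59411); u = 635.9·(+0.12770)/0.59411 + 317.8 = 454.4858, v = 468.9·(+0.02262)/0.59411 + 243.1 = 260.9491
M3: Pc = R·M3+t = (+0.01682, +0.06416, +0.55405); u = 635.9·(+0.01682)/0.55405 + 317.8 = 337.1093, v = 468.9·(+0.06416)/0.55405 + 243.1 = 297.3982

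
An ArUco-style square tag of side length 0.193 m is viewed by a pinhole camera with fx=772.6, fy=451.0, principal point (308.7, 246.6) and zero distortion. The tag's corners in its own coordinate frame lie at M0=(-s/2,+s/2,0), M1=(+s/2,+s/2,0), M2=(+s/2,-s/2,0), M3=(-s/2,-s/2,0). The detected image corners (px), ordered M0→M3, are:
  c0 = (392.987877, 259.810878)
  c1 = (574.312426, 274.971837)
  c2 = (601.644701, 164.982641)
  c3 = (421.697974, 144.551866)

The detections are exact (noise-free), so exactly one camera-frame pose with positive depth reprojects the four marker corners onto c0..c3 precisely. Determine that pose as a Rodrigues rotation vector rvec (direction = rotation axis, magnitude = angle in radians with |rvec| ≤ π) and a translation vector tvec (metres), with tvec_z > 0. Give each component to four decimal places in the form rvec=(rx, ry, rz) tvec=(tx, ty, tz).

rvec=(0.0121, -0.1866, 0.1443) tvec=(0.1892, -0.0599, 0.7651)

Intrinsics K: fx=772.6, fy=451.0, cx=308.7, cy=246.6
Marker side s = 0.193 m; corners in marker frame (Z=0):
  M0 = (-0.0965, +0.0965, 0)
  M1 = (+0.0965, +0.0965, 0)
  M2 = (+0.0965, -0.0965, 0)
  M3 = (-0.0965, -0.0965, 0)
Detected image corners:
  c0 = (392.987877, 259.810878) px
  c1 = (574.312426, 274.971837) px
  c2 = (601.644701, 164.982641) px
  c3 = (421.697974, 144.551866) px
Planar DLT: solve 8×8 A·h = b for H (H[2,2]=1):
  H  [+1056.73567 -146.03292 +499.77888]
  H  [+143.44565 +582.83074 +211.27759]
  H  [+0.24274 -0.00187 +1.00000]
B = K⁻¹H; ‖b₁‖=1.306961, ‖b₂‖=1.306961; λ = 2/(‖b₁‖+‖b₂‖) = 0.765134, sign → tz>0 ⇒ λ=+0.765134
r₁ = λ·B[:,0] = (+0.97232,+0.14181,+0.18573); r₂ = λ·B[:,1] = (-0.14405,+0.98957,-0.00143)
r₃ = r₁×r₂ = (-0.18399,-0.02537,+0.98260); SVD([r₁ r₂ r₃]) → R = UVᵀ:
  R  [+0.97232 -0.14405 -0.18399]
  R  [+0.14181 +0.98957 -0.02537]
  R  [+0.18573 -0.00143 +0.98260]
t = (+0.18923, -0.05993, +0.76513) m
tr R = 2.944485; θ = arccos((tr R − 1)/2) = 0.236165 rad = 13.531°
axis k = ((R−Rᵀ)₃₂, (R−Rᵀ)₁₃, (R−Rᵀ)₂₁) / (2 sinθ) = (+0.051152, -0.790075, +0.610872)
rvec = θ·k = (+0.012080, -0.186588, +0.144266)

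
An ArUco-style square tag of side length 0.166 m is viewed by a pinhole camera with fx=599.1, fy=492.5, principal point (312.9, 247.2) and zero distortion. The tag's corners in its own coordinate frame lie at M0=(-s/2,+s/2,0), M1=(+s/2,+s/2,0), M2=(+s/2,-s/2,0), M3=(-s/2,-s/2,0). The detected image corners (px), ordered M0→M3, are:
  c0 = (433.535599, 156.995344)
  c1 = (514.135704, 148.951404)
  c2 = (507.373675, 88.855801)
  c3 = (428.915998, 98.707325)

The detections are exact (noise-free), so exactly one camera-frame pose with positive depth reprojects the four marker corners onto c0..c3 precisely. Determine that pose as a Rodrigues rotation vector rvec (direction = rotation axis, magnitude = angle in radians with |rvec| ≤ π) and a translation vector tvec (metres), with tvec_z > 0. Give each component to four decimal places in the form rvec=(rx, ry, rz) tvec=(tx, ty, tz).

rvec=(-0.1870, 0.2759, -0.0498) tvec=(0.3388, -0.3250, 1.2898)

Intrinsics K: fx=599.1, fy=492.5, cx=312.9, cy=247.2
Marker side s = 0.166 m; corners in marker frame (Z=0):
  M0 = (-0.0830, +0.0830, 0)
  M1 = (+0.0830, +0.0830, 0)
  M2 = (+0.0830, -0.0830, 0)
  M3 = (-0.0830, -0.0830, 0)
Detected image corners:
  c0 = (433.535599, 156.995344) px
  c1 = (514.135704, 148.951404) px
  c2 = (507.373675, 88.855801) px
  c3 = (428.915998, 98.707325) px
Planar DLT: solve 8×8 A·h = b for H (H[2,2]=1):
  H  [+381.86298 -35.31064 +470.27464]
  H  [-79.41683 +338.28287 +123.09167]
  H  [-0.20626 -0.14752 +1.00000]
B = K⁻¹H; ‖b₁‖=0.775295, ‖b₂‖=0.775295; λ = 2/(‖b₁‖+‖b₂‖) = 1.289831, sign → tz>0 ⇒ λ=+1.289831
r₁ = λ·B[:,0] = (+0.96108,-0.07445,-0.26604); r₂ = λ·B[:,1] = (+0.02336,+0.98145,-0.19028)
r₃ = r₁×r₂ = (+0.27528,+0.17666,+0.94499); SVD([r₁ r₂ r₃]) → R = UVᵀ:
  R  [+0.96108 +0.02336 +0.27528]
  R  [-0.07445 +0.98145 +0.17666]
  R  [-0.26604 -0.19028 +0.94499]
t = (+0.33882, -0.32503, +1.28983) m
tr R = 2.887527; θ = arccos((tr R − 1)/2) = 0.336961 rad = 19.306°
axis k = ((R−Rᵀ)₃₂, (R−Rᵀ)₁₃, (R−Rᵀ)₂₁) / (2 sinθ) = (-0.554927, +0.818642, -0.147921)
rvec = θ·k = (-0.186989, +0.275851, -0.049844)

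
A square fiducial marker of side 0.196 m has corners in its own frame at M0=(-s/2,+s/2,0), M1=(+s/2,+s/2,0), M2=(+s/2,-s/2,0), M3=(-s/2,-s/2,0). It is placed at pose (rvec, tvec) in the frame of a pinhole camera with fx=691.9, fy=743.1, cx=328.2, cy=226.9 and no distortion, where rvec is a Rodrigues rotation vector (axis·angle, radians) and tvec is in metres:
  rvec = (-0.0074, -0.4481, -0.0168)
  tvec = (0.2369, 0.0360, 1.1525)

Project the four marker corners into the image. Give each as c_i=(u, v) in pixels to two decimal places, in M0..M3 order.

Intrinsics K: fx=691.9, fy=743.1, cx=328.2, cy=226.9
Marker side s = 0.196 m; corners in marker frame (Z=0):
  M0 = (-0.0980, +0.0980, 0)
  M1 = (+0.0980, +0.0980, 0)
  M2 = (+0.0980, -0.0980, 0)
  M3 = (-0.0980, -0.0980, 0)
rvec = (-0.0074, -0.4481, -0.0168), |rvec| = θ = 0.44848 rad = 25.696°
Rodrigues: sinθ=0.43359, 1−cosθ=0.09889; R = I + sinθ·[k]× + (1−cosθ)·[k]×²:
    [+0.90114 +0.01787 -0.43317]
    [-0.01461 +0.99983 +0.01086]
    [+0.43329 -0.00345 +0.90125]
t = (0.2369, 0.0360, 1.1525) m
M0: Pc = R·M0+t = (+0.15034, +0.13542, +1.10970); u = 691.9·(+0.15034)/1.10970 + 328.2 = 421.9375, v = 743.1·(+0.13542)/1.10970 + 226.9 = 317.5799
M1: Pc = R·M1+t = (+0.32696, +0.13255, +1.19462); u = 691.9·(+0.32696)/1.19462 + 328.2 = 517.5697, v = 743.1·(+0.13255)/1.19462 + 226.9 = 309.3521
M2: Pc = R·M2+t = (+0.32346, -0.06342, +1.19530); u = 691.9·(+0.32346)/1.19530 + 328.2 = 515.4347, v = 743.1·(-0.06342)/1.19530 + 226.9 = 187.4754
M3: Pc = R·M3+t = (+0.14684, -0.06055, +1.11038); u = 691.9·(+0.14684)/1.11038 + 328.2 = 419.6975, v = 743.1·(-0.06055)/1.11038 + 226.9 = 186.3768

c0=(421.94, 317.58) c1=(517.57, 309.35) c2=(515.43, 187.48) c3=(419.70, 186.38)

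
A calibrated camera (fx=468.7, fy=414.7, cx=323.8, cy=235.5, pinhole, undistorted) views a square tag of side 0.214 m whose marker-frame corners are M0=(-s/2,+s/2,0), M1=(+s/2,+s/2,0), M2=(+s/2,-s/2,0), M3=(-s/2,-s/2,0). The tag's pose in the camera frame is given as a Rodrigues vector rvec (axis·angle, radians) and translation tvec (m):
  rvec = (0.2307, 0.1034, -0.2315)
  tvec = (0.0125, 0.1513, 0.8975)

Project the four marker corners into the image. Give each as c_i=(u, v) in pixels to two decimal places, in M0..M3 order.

Intrinsics K: fx=468.7, fy=414.7, cx=323.8, cy=235.5
Marker side s = 0.214 m; corners in marker frame (Z=0):
  M0 = (-0.1070, +0.1070, 0)
  M1 = (+0.1070, +0.1070, 0)
  M2 = (+0.1070, -0.1070, 0)
  M3 = (-0.1070, -0.1070, 0)
rvec = (0.2307, 0.1034, -0.2315), |rvec| = θ = 0.34279 rad = 19.641°
Rodrigues: sinθ=0.33612, 1−cosθ=0.05818; R = I + sinθ·[k]× + (1−cosθ)·[k]×²:
    [+0.96817 +0.23880 +0.07494]
    [-0.21518 +0.94711 -0.23806]
    [-0.12783 +0.21436 +0.96835]
t = (0.0125, 0.1513, 0.8975) m
M0: Pc = R·M0+t = (-0.06554, +0.27567, +0.93411); u = 468.7·(-0.06554)/0.93411 + 323.8 = 290.9135, v = 414.7·(+0.27567)/0.93411 + 235.5 = 357.8818
M1: Pc = R·M1+t = (+0.14165, +0.22962, +0.90676); u = 468.7·(+0.14165)/0.90676 + 323.8 = 397.0165, v = 414.7·(+0.22962)/0.90676 + 235.5 = 340.5137
M2: Pc = R·M2+t = (+0.09054, +0.02693, +0.86089); u = 468.7·(+0.09054)/0.86089 + 323.8 = 373.0948, v = 414.7·(+0.02693)/0.86089 + 235.5 = 248.4746
M3: Pc = R·M3+t = (-0.11665, +0.07298, +0.88824); u = 468.7·(-0.11665)/0.88824 + 323.8 = 262.2490, v = 414.7·(+0.07298)/0.88824 + 235.5 = 269.5743

c0=(290.91, 357.88) c1=(397.02, 340.51) c2=(373.09, 248.47) c3=(262.25, 269.57)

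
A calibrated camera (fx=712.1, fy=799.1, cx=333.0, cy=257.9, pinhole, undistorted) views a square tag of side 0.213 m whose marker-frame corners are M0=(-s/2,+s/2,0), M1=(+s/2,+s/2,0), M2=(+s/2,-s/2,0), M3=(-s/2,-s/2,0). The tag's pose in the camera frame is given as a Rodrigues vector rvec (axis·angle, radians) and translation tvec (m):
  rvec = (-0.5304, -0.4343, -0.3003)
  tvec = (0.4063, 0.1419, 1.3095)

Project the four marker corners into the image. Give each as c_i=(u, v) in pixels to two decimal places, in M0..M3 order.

c0=(540.98, 420.33) c1=(625.12, 386.83) c2=(565.16, 278.90) c3=(482.17, 301.81)

Intrinsics K: fx=712.1, fy=799.1, cx=333.0, cy=257.9
Marker side s = 0.213 m; corners in marker frame (Z=0):
  M0 = (-0.1065, +0.1065, 0)
  M1 = (+0.1065, +0.1065, 0)
  M2 = (+0.1065, -0.1065, 0)
  M3 = (-0.1065, -0.1065, 0)
rvec = (-0.5304, -0.4343, -0.3003), |rvec| = θ = 0.74841 rad = 42.881°
Rodrigues: sinθ=0.68048, 1−cosθ=0.26723; R = I + sinθ·[k]× + (1−cosθ)·[k]×²:
    [+0.86699 +0.38294 -0.31889]
    [-0.16314 +0.82276 +0.54448]
    [+0.47087 -0.42003 +0.77579]
t = (0.4063, 0.1419, 1.3095) m
M0: Pc = R·M0+t = (+0.35475, +0.24690, +1.21462); u = 712.1·(+0.35475)/1.21462 + 333.0 = 540.9802, v = 799.1·(+0.24690)/1.21462 + 257.9 = 420.3348
M1: Pc = R·M1+t = (+0.53942, +0.21215, +1.31491); u = 712.1·(+0.53942)/1.31491 + 333.0 = 625.1249, v = 799.1·(+0.21215)/1.31491 + 257.9 = 386.8274
M2: Pc = R·M2+t = (+0.45785, +0.03690, +1.40438); u = 712.1·(+0.45785)/1.40438 + 333.0 = 565.1562, v = 799.1·(+0.03690)/1.40438 + 257.9 = 278.8973
M3: Pc = R·M3+t = (+0.27318, +0.07165, +1.30409); u = 712.1·(+0.27318)/1.30409 + 333.0 = 482.1722, v = 799.1·(+0.07165)/1.30409 + 257.9 = 301.8052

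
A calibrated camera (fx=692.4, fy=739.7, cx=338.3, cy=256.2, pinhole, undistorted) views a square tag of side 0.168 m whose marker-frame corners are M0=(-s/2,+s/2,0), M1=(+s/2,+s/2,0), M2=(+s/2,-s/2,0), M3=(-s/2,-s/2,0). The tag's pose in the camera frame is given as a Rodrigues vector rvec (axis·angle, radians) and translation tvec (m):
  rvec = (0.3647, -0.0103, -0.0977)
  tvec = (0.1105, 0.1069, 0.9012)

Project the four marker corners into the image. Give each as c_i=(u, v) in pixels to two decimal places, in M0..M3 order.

Intrinsics K: fx=692.4, fy=739.7, cx=338.3, cy=256.2
Marker side s = 0.168 m; corners in marker frame (Z=0):
  M0 = (-0.0840, +0.0840, 0)
  M1 = (+0.0840, +0.0840, 0)
  M2 = (+0.0840, -0.0840, 0)
  M3 = (-0.0840, -0.0840, 0)
rvec = (0.3647, -0.0103, -0.0977), |rvec| = θ = 0.37770 rad = 21.641°
Rodrigues: sinθ=0.36878, 1−cosθ=0.07048; R = I + sinθ·[k]× + (1−cosθ)·[k]×²:
    [+0.99523 +0.09354 -0.02766]
    [-0.09725 +0.92957 -0.35559]
    [-0.00755 +0.35659 +0.93423]
t = (0.1105, 0.1069, 0.9012) m
M0: Pc = R·M0+t = (+0.03476, +0.19315, +0.93179); u = 692.4·(+0.03476)/0.93179 + 338.3 = 364.1280, v = 739.7·(+0.19315)/0.93179 + 256.2 = 409.5343
M1: Pc = R·M1+t = (+0.20196, +0.17681, +0.93052); u = 692.4·(+0.20196)/0.93052 + 338.3 = 488.5760, v = 739.7·(+0.17681)/0.93052 + 256.2 = 396.7558
M2: Pc = R·M2+t = (+0.18624, +0.02065, +0.87061); u = 692.4·(+0.18624)/0.87061 + 338.3 = 486.4189, v = 739.7·(+0.02065)/0.87061 + 256.2 = 273.7426
M3: Pc = R·M3+t = (+0.01904, +0.03699, +0.87188); u = 692.4·(+0.01904)/0.87188 + 338.3 = 353.4232, v = 739.7·(+0.03699)/0.87188 + 256.2 = 287.5782

c0=(364.13, 409.53) c1=(488.58, 396.76) c2=(486.42, 273.74) c3=(353.42, 287.58)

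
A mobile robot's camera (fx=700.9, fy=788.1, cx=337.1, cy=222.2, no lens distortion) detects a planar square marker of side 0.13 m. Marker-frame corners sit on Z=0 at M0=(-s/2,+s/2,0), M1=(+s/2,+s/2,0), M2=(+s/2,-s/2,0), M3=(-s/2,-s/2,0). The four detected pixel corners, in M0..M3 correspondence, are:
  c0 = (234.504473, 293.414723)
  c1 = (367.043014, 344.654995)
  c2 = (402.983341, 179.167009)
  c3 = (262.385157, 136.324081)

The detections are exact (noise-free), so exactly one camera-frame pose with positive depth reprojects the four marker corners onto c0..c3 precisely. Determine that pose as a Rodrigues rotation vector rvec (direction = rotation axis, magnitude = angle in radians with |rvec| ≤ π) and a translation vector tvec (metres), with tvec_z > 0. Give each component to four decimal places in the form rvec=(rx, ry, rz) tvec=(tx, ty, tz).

rvec=(0.1681, 0.3336, 0.2527) tvec=(-0.0198, 0.0132, 0.6043)

Intrinsics K: fx=700.9, fy=788.1, cx=337.1, cy=222.2
Marker side s = 0.13 m; corners in marker frame (Z=0):
  M0 = (-0.0650, +0.0650, 0)
  M1 = (+0.0650, +0.0650, 0)
  M2 = (+0.0650, -0.0650, 0)
  M3 = (-0.0650, -0.0650, 0)
Detected image corners:
  c0 = (234.504473, 293.414723) px
  c1 = (367.043014, 344.654995) px
  c2 = (402.983341, 179.167009) px
  c3 = (262.385157, 136.324081) px
Planar DLT: solve 8×8 A·h = b for H (H[2,2]=1):
  H  [+891.83145 -137.59795 +314.16476]
  H  [+243.63502 +1320.07094 +239.39605]
  H  [-0.49890 +0.33739 +1.00000]
B = K⁻¹H; ‖b₁‖=1.654821, ‖b₂‖=1.654821; λ = 2/(‖b₁‖+‖b₂‖) = 0.604295, sign → tz>0 ⇒ λ=+0.604295
r₁ = λ·B[:,0] = (+0.91391,+0.27181,-0.30148); r₂ = λ·B[:,1] = (-0.21669,+0.95471,+0.20389)
r₃ = r₁×r₂ = (+0.34325,-0.12100,+0.93142); SVD([r₁ r₂ r₃]) → R = UVᵀ:
  R  [+0.91391 -0.21669 +0.34325]
  R  [+0.27181 +0.95471 -0.12100]
  R  [-0.30148 +0.20389 +0.93142]
t = (-0.01977, +0.01319, +0.60429) m
tr R = 2.800039; θ = arccos((tr R − 1)/2) = 0.450982 rad = 25.839°
axis k = ((R−Rᵀ)₃₂, (R−Rᵀ)₁₃, (R−Rᵀ)₂₁) / (2 sinθ) = (+0.372707, +0.739618, +0.560405)
rvec = θ·k = (+0.168084, +0.333555, +0.252733)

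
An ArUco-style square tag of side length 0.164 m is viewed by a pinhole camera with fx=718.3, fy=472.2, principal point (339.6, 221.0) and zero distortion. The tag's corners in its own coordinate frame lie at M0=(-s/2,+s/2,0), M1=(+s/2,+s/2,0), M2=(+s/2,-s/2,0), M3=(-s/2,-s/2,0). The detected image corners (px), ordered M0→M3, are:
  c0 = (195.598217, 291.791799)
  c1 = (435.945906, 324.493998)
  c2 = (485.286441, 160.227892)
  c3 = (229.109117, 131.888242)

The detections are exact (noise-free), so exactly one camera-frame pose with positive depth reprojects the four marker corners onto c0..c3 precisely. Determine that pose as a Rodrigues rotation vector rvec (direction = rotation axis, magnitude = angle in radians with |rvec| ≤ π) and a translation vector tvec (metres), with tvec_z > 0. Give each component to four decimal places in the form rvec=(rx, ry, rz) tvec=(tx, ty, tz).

rvec=(0.1538, 0.1215, 0.1746) tvec=(-0.0039, 0.0080, 0.4640)

Intrinsics K: fx=718.3, fy=472.2, cx=339.6, cy=221.0
Marker side s = 0.164 m; corners in marker frame (Z=0):
  M0 = (-0.0820, +0.0820, 0)
  M1 = (+0.0820, +0.0820, 0)
  M2 = (+0.0820, -0.0820, 0)
  M3 = (-0.0820, -0.0820, 0)
Detected image corners:
  c0 = (195.598217, 291.791799) px
  c1 = (435.945906, 324.493998) px
  c2 = (485.286441, 160.227892) px
  c3 = (229.109117, 131.888242) px
Planar DLT: solve 8×8 A·h = b for H (H[2,2]=1):
  H  [+1434.98476 -133.78225 +333.54768]
  H  [+134.23009 +1067.64631 +229.14110]
  H  [-0.23010 +0.35040 +1.00000]
B = K⁻¹H; ‖b₁‖=2.155012, ‖b₂‖=2.155012; λ = 2/(‖b₁‖+‖b₂‖) = 0.464035, sign → tz>0 ⇒ λ=+0.464035
r₁ = λ·B[:,0] = (+0.97751,+0.18188,-0.10677); r₂ = λ·B[:,1] = (-0.16330,+0.97309,+0.16260)
r₃ = r₁×r₂ = (+0.13347,-0.14150,+0.98090); SVD([r₁ r₂ r₃]) → R = UVᵀ:
  R  [+0.97751 -0.16330 +0.13347]
  R  [+0.18188 +0.97309 -0.14150]
  R  [-0.10677 +0.16260 +0.98090]
t = (-0.00391, +0.00800, +0.46403) m
tr R = 2.931491; θ = arccos((tr R − 1)/2) = 0.262495 rad = 15.040°
axis k = ((R−Rᵀ)₃₂, (R−Rᵀ)₁₃, (R−Rᵀ)₂₁) / (2 sinθ) = (+0.585951, +0.462917, +0.665108)
rvec = θ·k = (+0.153810, +0.121514, +0.174588)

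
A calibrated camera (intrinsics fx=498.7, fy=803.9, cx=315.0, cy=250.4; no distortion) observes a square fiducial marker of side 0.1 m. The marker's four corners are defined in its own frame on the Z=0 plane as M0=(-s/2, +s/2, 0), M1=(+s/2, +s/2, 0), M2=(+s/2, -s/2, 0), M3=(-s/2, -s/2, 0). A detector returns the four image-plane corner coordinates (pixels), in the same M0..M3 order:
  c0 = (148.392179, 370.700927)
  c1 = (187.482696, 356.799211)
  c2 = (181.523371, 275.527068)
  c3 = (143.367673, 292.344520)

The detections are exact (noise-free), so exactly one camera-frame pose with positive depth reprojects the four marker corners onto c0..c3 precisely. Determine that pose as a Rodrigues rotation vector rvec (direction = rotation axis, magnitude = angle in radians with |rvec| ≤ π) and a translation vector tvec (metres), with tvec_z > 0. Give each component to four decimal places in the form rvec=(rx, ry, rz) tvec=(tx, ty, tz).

Intrinsics K: fx=498.7, fy=803.9, cx=315.0, cy=250.4
Marker side s = 0.1 m; corners in marker frame (Z=0):
  M0 = (-0.0500, +0.0500, 0)
  M1 = (+0.0500, +0.0500, 0)
  M2 = (+0.0500, -0.0500, 0)
  M3 = (-0.0500, -0.0500, 0)
Detected image corners:
  c0 = (148.392179, 370.700927) px
  c1 = (187.482696, 356.799211) px
  c2 = (181.523371, 275.527068) px
  c3 = (143.367673, 292.344520) px
Planar DLT: solve 8×8 A·h = b for H (H[2,2]=1):
  H  [+319.95890 +24.26040 +164.77895]
  H  [-283.56653 +737.93047 +323.62768]
  H  [-0.40092 -0.18503 +1.00000]
B = K⁻¹H; ‖b₁‖=1.006663, ‖b₂‖=1.006663; λ = 2/(‖b₁‖+‖b₂‖) = 0.993381, sign → tz>0 ⇒ λ=+0.993381
r₁ = λ·B[:,0] = (+0.88890,-0.22635,-0.39827); r₂ = λ·B[:,1] = (+0.16442,+0.96911,-0.18380)
r₃ = r₁×r₂ = (+0.42757,+0.09790,+0.89866); SVD([r₁ r₂ r₃]) → R = UVᵀ:
  R  [+0.88890 +0.16442 +0.42757]
  R  [-0.22635 +0.96911 +0.09790]
  R  [-0.39827 -0.18380 +0.89866]
t = (-0.29923, +0.09049, +0.99338) m
tr R = 2.756681; θ = arccos((tr R − 1)/2) = 0.498417 rad = 28.557°
axis k = ((R−Rᵀ)₃₂, (R−Rᵀ)₁₃, (R−Rᵀ)₂₁) / (2 sinθ) = (-0.294646, +0.863785, -0.408729)
rvec = θ·k = (-0.146856, +0.430525, -0.203717)

rvec=(-0.1469, 0.4305, -0.2037) tvec=(-0.2992, 0.0905, 0.9934)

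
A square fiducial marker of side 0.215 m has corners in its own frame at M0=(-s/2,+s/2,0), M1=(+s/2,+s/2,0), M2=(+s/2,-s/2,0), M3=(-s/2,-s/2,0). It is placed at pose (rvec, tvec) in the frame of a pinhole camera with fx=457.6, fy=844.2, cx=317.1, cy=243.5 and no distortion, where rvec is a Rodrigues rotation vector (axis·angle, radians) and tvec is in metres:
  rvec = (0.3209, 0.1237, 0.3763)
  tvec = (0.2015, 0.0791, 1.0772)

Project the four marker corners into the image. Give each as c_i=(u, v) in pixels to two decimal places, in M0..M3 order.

Intrinsics K: fx=457.6, fy=844.2, cx=317.1, cy=243.5
Marker side s = 0.215 m; corners in marker frame (Z=0):
  M0 = (-0.1075, +0.1075, 0)
  M1 = (+0.1075, +0.1075, 0)
  M2 = (+0.1075, -0.1075, 0)
  M3 = (-0.1075, -0.1075, 0)
rvec = (0.3209, 0.1237, 0.3763), |rvec| = θ = 0.50978 rad = 29.208°
Rodrigues: sinθ=0.48799, 1−cosθ=0.12715; R = I + sinθ·[k]× + (1−cosθ)·[k]×²:
    [+0.92323 -0.34079 +0.17749]
    [+0.37963 +0.88034 -0.28441]
    [-0.05933 +0.32995 +0.94213]
t = (0.2015, 0.0791, 1.0772) m
M0: Pc = R·M0+t = (+0.06562, +0.13293, +1.11905); u = 457.6·(+0.06562)/1.11905 + 317.1 = 343.9323, v = 844.2·(+0.13293)/1.11905 + 243.5 = 343.7779
M1: Pc = R·M1+t = (+0.26411, +0.21455, +1.10629); u = 457.6·(+0.26411)/1.10629 + 317.1 = 426.3459, v = 844.2·(+0.21455)/1.10629 + 243.5 = 407.2184
M2: Pc = R·M2+t = (+0.33738, +0.02527, +1.03535); u = 457.6·(+0.33738)/1.03535 + 317.1 = 466.2147, v = 844.2·(+0.02527)/1.03535 + 243.5 = 264.1081
M3: Pc = R·M3+t = (+0.13889, -0.05635, +1.04811); u = 457.6·(+0.13889)/1.04811 + 317.1 = 377.7377, v = 844.2·(-0.05635)/1.04811 + 243.5 = 198.1155

c0=(343.93, 343.78) c1=(426.35, 407.22) c2=(466.21, 264.11) c3=(377.74, 198.12)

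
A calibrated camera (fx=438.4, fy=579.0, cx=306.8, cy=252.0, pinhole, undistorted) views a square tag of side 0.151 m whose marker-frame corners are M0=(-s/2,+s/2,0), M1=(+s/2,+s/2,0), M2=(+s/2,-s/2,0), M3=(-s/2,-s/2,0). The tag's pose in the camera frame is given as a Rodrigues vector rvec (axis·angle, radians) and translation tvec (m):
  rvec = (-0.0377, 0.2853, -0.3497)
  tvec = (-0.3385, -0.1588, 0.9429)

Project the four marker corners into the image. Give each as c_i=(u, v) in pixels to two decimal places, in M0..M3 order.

c0=(132.07, 214.49) c1=(189.34, 180.08) c2=(167.28, 92.69) c3=(111.69, 130.31)

Intrinsics K: fx=438.4, fy=579.0, cx=306.8, cy=252.0
Marker side s = 0.151 m; corners in marker frame (Z=0):
  M0 = (-0.0755, +0.0755, 0)
  M1 = (+0.0755, +0.0755, 0)
  M2 = (+0.0755, -0.0755, 0)
  M3 = (-0.0755, -0.0755, 0)
rvec = (-0.0377, 0.2853, -0.3497), |rvec| = θ = 0.45289 rad = 25.949°
Rodrigues: sinθ=0.43756, 1−cosθ=0.10081; R = I + sinθ·[k]× + (1−cosθ)·[k]×²:
    [+0.89989 +0.33258 +0.28213]
    [-0.34315 +0.93919 -0.01261]
    [-0.26917 -0.08546 +0.95929]
t = (-0.3385, -0.1588, 0.9429) m
M0: Pc = R·M0+t = (-0.38133, -0.06198, +0.95677); u = 438.4·(-0.38133)/0.95677 + 306.8 = 132.0707, v = 579.0·(-0.06198)/0.95677 + 252.0 = 214.4905
M1: Pc = R·M1+t = (-0.24545, -0.11380, +0.91613); u = 438.4·(-0.24545)/0.91613 + 306.8 = 189.3437, v = 579.0·(-0.11380)/0.91613 + 252.0 = 180.0780
M2: Pc = R·M2+t = (-0.29567, -0.25562, +0.92903); u = 438.4·(-0.29567)/0.92903 + 306.8 = 167.2770, v = 579.0·(-0.25562)/0.92903 + 252.0 = 92.6915
M3: Pc = R·M3+t = (-0.43155, -0.20380, +0.96967); u = 438.4·(-0.43155)/0.96967 + 306.8 = 111.6912, v = 579.0·(-0.20380)/0.96967 + 252.0 = 130.3089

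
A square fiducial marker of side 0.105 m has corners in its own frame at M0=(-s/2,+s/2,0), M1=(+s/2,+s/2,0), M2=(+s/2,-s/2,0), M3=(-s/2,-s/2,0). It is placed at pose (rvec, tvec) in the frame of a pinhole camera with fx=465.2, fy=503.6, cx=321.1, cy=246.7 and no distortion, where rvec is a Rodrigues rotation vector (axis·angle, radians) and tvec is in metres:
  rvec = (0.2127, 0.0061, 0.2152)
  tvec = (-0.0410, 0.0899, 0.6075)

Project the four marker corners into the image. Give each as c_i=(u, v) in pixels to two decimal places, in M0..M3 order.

c0=(243.23, 351.76) c1=(320.50, 369.61) c2=(337.75, 289.65) c3=(257.68, 270.90)

Intrinsics K: fx=465.2, fy=503.6, cx=321.1, cy=246.7
Marker side s = 0.105 m; corners in marker frame (Z=0):
  M0 = (-0.0525, +0.0525, 0)
  M1 = (+0.0525, +0.0525, 0)
  M2 = (+0.0525, -0.0525, 0)
  M3 = (-0.0525, -0.0525, 0)
rvec = (0.2127, 0.0061, 0.2152), |rvec| = θ = 0.30264 rad = 17.340°
Rodrigues: sinθ=0.29804, 1−cosθ=0.04545; R = I + sinθ·[k]× + (1−cosθ)·[k]×²:
    [+0.97700 -0.21129 +0.02872]
    [+0.21257 +0.95457 -0.20882]
    [+0.01671 +0.21012 +0.97753]
t = (-0.0410, 0.0899, 0.6075) m
M0: Pc = R·M0+t = (-0.10339, +0.12885, +0.61765); u = 465.2·(-0.10339)/0.61765 + 321.1 = 243.2332, v = 503.6·(+0.12885)/0.61765 + 246.7 = 351.7609
M1: Pc = R·M1+t = (-0.00080, +0.15118, +0.61941); u = 465.2·(-0.00080)/0.61941 + 321.1 = 320.4992, v = 503.6·(+0.15118)/0.61941 + 246.7 = 369.6105
M2: Pc = R·M2+t = (+0.02139, +0.05095, +0.59735); u = 465.2·(+0.02139)/0.59735 + 321.1 = 337.7543, v = 503.6·(+0.05095)/0.59735 + 246.7 = 289.6499
M3: Pc = R·M3+t = (-0.08120, +0.02862, +0.59559); u = 465.2·(-0.08120)/0.59559 + 321.1 = 257.6769, v = 503.6·(+0.02862)/0.59559 + 246.7 = 270.9036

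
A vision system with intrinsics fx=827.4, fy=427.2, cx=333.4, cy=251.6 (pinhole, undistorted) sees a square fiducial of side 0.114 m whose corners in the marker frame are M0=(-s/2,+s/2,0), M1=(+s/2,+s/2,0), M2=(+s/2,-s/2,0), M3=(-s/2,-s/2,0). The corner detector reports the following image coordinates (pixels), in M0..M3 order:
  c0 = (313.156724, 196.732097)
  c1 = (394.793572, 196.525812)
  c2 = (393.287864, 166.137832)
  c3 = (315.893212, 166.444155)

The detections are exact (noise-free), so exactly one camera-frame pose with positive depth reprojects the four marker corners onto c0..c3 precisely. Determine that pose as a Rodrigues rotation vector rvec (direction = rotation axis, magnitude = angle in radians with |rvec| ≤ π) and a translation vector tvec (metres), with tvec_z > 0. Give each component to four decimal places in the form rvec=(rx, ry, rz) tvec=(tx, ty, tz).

Intrinsics K: fx=827.4, fy=427.2, cx=333.4, cy=251.6
Marker side s = 0.114 m; corners in marker frame (Z=0):
  M0 = (-0.0570, +0.0570, 0)
  M1 = (+0.0570, +0.0570, 0)
  M2 = (+0.0570, -0.0570, 0)
  M3 = (-0.0570, -0.0570, 0)
Detected image corners:
  c0 = (313.156724, 196.732097) px
  c1 = (394.793572, 196.525812) px
  c2 = (393.287864, 166.137832) px
  c3 = (315.893212, 166.444155) px
Planar DLT: solve 8×8 A·h = b for H (H[2,2]=1):
  H  [+685.36086 -171.32254 +354.21654]
  H  [-8.22655 +181.15477 +181.05536]
  H  [-0.03288 -0.46824 +1.00000]
B = K⁻¹H; ‖b₁‖=0.842222, ‖b₂‖=0.842222; λ = 2/(‖b₁‖+‖b₂‖) = 1.187335, sign → tz>0 ⇒ λ=+1.187335
r₁ = λ·B[:,0] = (+0.99924,+0.00013,-0.03904); r₂ = λ·B[:,1] = (-0.02183,+0.83092,-0.55596)
r₃ = r₁×r₂ = (+0.03237,+0.55639,+0.83029); SVD([r₁ r₂ r₃]) → R = UVᵀ:
  R  [+0.99924 -0.02183 +0.03237]
  R  [+0.00013 +0.83092 +0.55639]
  R  [-0.03904 -0.55596 +0.83029]
t = (+0.02987, -0.19607, +1.18734) m
tr R = 2.660454; θ = arccos((tr R − 1)/2) = 0.591281 rad = 33.878°
axis k = ((R−Rᵀ)₃₂, (R−Rᵀ)₁₃, (R−Rᵀ)₂₁) / (2 sinθ) = (-0.997752, +0.064052, +0.019695)
rvec = θ·k = (-0.589952, +0.037873, +0.011645)

rvec=(-0.5900, 0.0379, 0.0116) tvec=(0.0299, -0.1961, 1.1873)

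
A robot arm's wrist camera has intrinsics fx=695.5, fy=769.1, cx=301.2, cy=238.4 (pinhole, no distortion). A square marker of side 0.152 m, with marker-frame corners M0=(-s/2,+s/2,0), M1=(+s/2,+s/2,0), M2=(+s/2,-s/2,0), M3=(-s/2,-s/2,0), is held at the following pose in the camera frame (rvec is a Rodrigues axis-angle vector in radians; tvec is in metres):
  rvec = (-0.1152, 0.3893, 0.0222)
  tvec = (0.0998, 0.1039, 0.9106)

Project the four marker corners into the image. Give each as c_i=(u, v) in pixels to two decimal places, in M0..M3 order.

c0=(320.75, 386.58) c1=(433.99, 396.30) c2=(436.74, 262.92) c3=(325.29, 261.49)

Intrinsics K: fx=695.5, fy=769.1, cx=301.2, cy=238.4
Marker side s = 0.152 m; corners in marker frame (Z=0):
  M0 = (-0.0760, +0.0760, 0)
  M1 = (+0.0760, +0.0760, 0)
  M2 = (+0.0760, -0.0760, 0)
  M3 = (-0.0760, -0.0760, 0)
rvec = (-0.1152, 0.3893, 0.0222), |rvec| = θ = 0.40659 rad = 23.296°
Rodrigues: sinθ=0.39548, 1−cosθ=0.08153; R = I + sinθ·[k]× + (1−cosθ)·[k]×²:
    [+0.92502 -0.04371 +0.37740]
    [-0.00052 +0.99321 +0.11631]
    [-0.37992 -0.10779 +0.91872]
t = (0.0998, 0.1039, 0.9106) m
M0: Pc = R·M0+t = (+0.02618, +0.17942, +0.93128); u = 695.5·(+0.02618)/0.93128 + 301.2 = 320.7493, v = 769.1·(+0.17942)/0.93128 + 238.4 = 386.5774
M1: Pc = R·M1+t = (+0.16678, +0.17934, +0.87353); u = 695.5·(+0.16678)/0.87353 + 301.2 = 433.9883, v = 769.1·(+0.17934)/0.87353 + 238.4 = 396.3032
M2: Pc = R·M2+t = (+0.17342, +0.02838, +0.88992); u = 695.5·(+0.17342)/0.88992 + 301.2 = 436.7360, v = 769.1·(+0.02838)/0.88992 + 238.4 = 262.9237
M3: Pc = R·M3+t = (+0.03282, +0.02846, +0.94767); u = 695.5·(+0.03282)/0.94767 + 301.2 = 325.2873, v = 769.1·(+0.02846)/0.94767 + 238.4 = 261.4938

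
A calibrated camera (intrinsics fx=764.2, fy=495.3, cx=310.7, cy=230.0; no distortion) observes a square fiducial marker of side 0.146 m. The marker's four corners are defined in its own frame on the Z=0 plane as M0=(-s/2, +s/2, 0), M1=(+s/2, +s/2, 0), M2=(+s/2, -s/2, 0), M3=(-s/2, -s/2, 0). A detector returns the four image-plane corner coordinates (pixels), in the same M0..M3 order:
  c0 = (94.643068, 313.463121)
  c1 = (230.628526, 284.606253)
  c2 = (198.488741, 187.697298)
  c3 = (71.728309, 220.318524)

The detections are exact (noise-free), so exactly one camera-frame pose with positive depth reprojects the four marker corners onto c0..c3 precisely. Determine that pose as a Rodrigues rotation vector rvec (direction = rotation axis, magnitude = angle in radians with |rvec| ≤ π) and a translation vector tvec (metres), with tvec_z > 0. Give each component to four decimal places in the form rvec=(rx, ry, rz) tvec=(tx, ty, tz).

Intrinsics K: fx=764.2, fy=495.3, cx=310.7, cy=230.0
Marker side s = 0.146 m; corners in marker frame (Z=0):
  M0 = (-0.0730, +0.0730, 0)
  M1 = (+0.0730, +0.0730, 0)
  M2 = (+0.0730, -0.0730, 0)
  M3 = (-0.0730, -0.0730, 0)
Detected image corners:
  c0 = (94.643068, 313.463121) px
  c1 = (230.628526, 284.606253) px
  c2 = (198.488741, 187.697298) px
  c3 = (71.728309, 220.318524) px
Planar DLT: solve 8×8 A·h = b for H (H[2,2]=1):
  H  [+839.37851 +128.49095 +146.55597]
  H  [-311.47525 +550.59131 +250.59224]
  H  [-0.39981 -0.39719 +1.00000]
B = K⁻¹H; ‖b₁‖=1.395066, ‖b₂‖=1.395066; λ = 2/(‖b₁‖+‖b₂‖) = 0.716812, sign → tz>0 ⇒ λ=+0.716812
r₁ = λ·B[:,0] = (+0.90385,-0.31769,-0.28659); r₂ = λ·B[:,1] = (+0.23628,+0.92904,-0.28471)
r₃ = r₁×r₂ = (+0.35670,+0.18962,+0.91477); SVD([r₁ r₂ r₃]) → R = UVᵀ:
  R  [+0.90385 +0.23628 +0.35670]
  R  [-0.31769 +0.92904 +0.18962]
  R  [-0.28659 -0.28471 +0.91477]
t = (-0.15397, +0.02980, +0.71681) m
tr R = 2.747659; θ = arccos((tr R − 1)/2) = 0.507773 rad = 29.093°
axis k = ((R−Rᵀ)₃₂, (R−Rᵀ)₁₃, (R−Rᵀ)₂₁) / (2 sinθ) = (-0.487756, +0.661502, -0.569657)
rvec = θ·k = (-0.247670, +0.335893, -0.289257)

rvec=(-0.2477, 0.3359, -0.2893) tvec=(-0.1540, 0.0298, 0.7168)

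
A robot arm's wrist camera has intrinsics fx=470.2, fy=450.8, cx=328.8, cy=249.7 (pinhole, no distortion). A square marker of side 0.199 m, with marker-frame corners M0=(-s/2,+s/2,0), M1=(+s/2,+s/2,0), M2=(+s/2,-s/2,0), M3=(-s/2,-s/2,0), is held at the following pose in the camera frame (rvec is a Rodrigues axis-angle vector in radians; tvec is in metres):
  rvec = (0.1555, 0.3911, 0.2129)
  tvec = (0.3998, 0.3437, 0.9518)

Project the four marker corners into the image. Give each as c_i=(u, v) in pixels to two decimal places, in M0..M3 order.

c0=(465.45, 436.19) c1=(566.28, 473.04) c2=(594.61, 385.89) c3=(487.73, 354.04)

Intrinsics K: fx=470.2, fy=450.8, cx=328.8, cy=249.7
Marker side s = 0.199 m; corners in marker frame (Z=0):
  M0 = (-0.0995, +0.0995, 0)
  M1 = (+0.0995, +0.0995, 0)
  M2 = (+0.0995, -0.0995, 0)
  M3 = (-0.0995, -0.0995, 0)
rvec = (0.1555, 0.3911, 0.2129), |rvec| = θ = 0.47166 rad = 27.024°
Rodrigues: sinθ=0.45437, 1−cosθ=0.10919; R = I + sinθ·[k]× + (1−cosθ)·[k]×²:
    [+0.90268 -0.17525 +0.39301]
    [+0.23494 +0.96589 -0.10893]
    [-0.36051 +0.19066 +0.91306]
t = (0.3998, 0.3437, 0.9518) m
M0: Pc = R·M0+t = (+0.29255, +0.41643, +1.00664); u = 470.2·(+0.29255)/1.00664 + 328.8 = 465.4477, v = 450.8·(+0.41643)/1.00664 + 249.7 = 436.1875
M1: Pc = R·M1+t = (+0.47218, +0.46318, +0.93490); u = 470.2·(+0.47218)/0.93490 + 328.8 = 566.2788, v = 450.8·(+0.46318)/0.93490 + 249.7 = 473.0421
M2: Pc = R·M2+t = (+0.50705, +0.27097, +0.89696); u = 470.2·(+0.50705)/0.89696 + 328.8 = 594.6058, v = 450.8·(+0.27097)/0.89696 + 249.7 = 385.8867
M3: Pc = R·M3+t = (+0.32742, +0.22422, +0.96870); u = 470.2·(+0.32742)/0.96870 + 328.8 = 487.7274, v = 450.8·(+0.22422)/0.96870 + 249.7 = 354.0433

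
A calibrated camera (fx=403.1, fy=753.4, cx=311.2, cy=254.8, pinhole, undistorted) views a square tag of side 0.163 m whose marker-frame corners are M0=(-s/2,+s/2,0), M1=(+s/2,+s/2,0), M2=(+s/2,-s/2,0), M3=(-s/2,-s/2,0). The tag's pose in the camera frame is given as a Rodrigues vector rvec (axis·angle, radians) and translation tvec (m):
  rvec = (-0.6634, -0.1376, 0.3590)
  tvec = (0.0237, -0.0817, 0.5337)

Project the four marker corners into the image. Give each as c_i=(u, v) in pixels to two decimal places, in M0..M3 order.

c0=(248.47, 173.06) c1=(374.97, 266.86) c2=(395.48, 111.81) c3=(291.08, 33.87)

Intrinsics K: fx=403.1, fy=753.4, cx=311.2, cy=254.8
Marker side s = 0.163 m; corners in marker frame (Z=0):
  M0 = (-0.0815, +0.0815, 0)
  M1 = (+0.0815, +0.0815, 0)
  M2 = (+0.0815, -0.0815, 0)
  M3 = (-0.0815, -0.0815, 0)
rvec = (-0.6634, -0.1376, 0.3590), |rvec| = θ = 0.76676 rad = 43.932°
Rodrigues: sinθ=0.69380, 1−cosθ=0.27983; R = I + sinθ·[k]× + (1−cosθ)·[k]×²:
    [+0.92964 -0.28139 -0.23787]
    [+0.36829 +0.72918 +0.57677]
    [+0.01115 -0.62379 +0.78151]
t = (0.0237, -0.0817, 0.5337) m
M0: Pc = R·M0+t = (-0.07500, -0.05229, +0.48195); u = 403.1·(-0.07500)/0.48195 + 311.2 = 248.4712, v = 753.4·(-0.05229)/0.48195 + 254.8 = 173.0623
M1: Pc = R·M1+t = (+0.07653, +0.00774, +0.48377); u = 403.1·(+0.07653)/0.48377 + 311.2 = 374.9704, v = 753.4·(+0.00774)/0.48377 + 254.8 = 266.8598
M2: Pc = R·M2+t = (+0.12240, -0.11111, +0.58545); u = 403.1·(+0.12240)/0.58545 + 311.2 = 395.4761, v = 753.4·(-0.11111)/0.58545 + 254.8 = 111.8122
M3: Pc = R·M3+t = (-0.02913, -0.17114, +0.58363); u = 403.1·(-0.02913)/0.58363 + 311.2 = 291.0790, v = 753.4·(-0.17114)/0.58363 + 254.8 = 33.8731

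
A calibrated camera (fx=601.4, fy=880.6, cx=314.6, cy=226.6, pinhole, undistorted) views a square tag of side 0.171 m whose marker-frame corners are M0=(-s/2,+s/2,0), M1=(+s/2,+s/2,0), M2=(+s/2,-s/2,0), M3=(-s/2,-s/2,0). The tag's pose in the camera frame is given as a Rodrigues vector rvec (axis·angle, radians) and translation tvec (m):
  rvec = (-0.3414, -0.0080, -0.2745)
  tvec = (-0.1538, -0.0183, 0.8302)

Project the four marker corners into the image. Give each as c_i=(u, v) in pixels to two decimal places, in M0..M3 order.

c0=(153.74, 316.86) c1=(278.34, 266.46) c2=(248.87, 105.85) c3=(132.18, 151.19)

Intrinsics K: fx=601.4, fy=880.6, cx=314.6, cy=226.6
Marker side s = 0.171 m; corners in marker frame (Z=0):
  M0 = (-0.0855, +0.0855, 0)
  M1 = (+0.0855, +0.0855, 0)
  M2 = (+0.0855, -0.0855, 0)
  M3 = (-0.0855, -0.0855, 0)
rvec = (-0.3414, -0.0080, -0.2745), |rvec| = θ = 0.43814 rad = 25.104°
Rodrigues: sinθ=0.42426, 1−cosθ=0.09446; R = I + sinθ·[k]× + (1−cosθ)·[k]×²:
    [+0.96289 +0.26715 +0.03837]
    [-0.26446 +0.90557 +0.33166]
    [+0.05386 -0.32950 +0.94262]
t = (-0.1538, -0.0183, 0.8302) m
M0: Pc = R·M0+t = (-0.21329, +0.08174, +0.79742); u = 601.4·(-0.21329)/0.79742 + 314.6 = 153.7438, v = 880.6·(+0.08174)/0.79742 + 226.6 = 316.8635
M1: Pc = R·M1+t = (-0.04863, +0.03652, +0.80663); u = 601.4·(-0.04863)/0.80663 + 314.6 = 278.3417, v = 880.6·(+0.03652)/0.80663 + 226.6 = 266.4638
M2: Pc = R·M2+t = (-0.09431, -0.11834, +0.86298); u = 601.4·(-0.09431)/0.86298 + 314.6 = 248.8738, v = 880.6·(-0.11834)/0.86298 + 226.6 = 105.8458
M3: Pc = R·M3+t = (-0.25897, -0.07312, +0.85377); u = 601.4·(-0.25897)/0.85377 + 314.6 = 132.1809, v = 880.6·(-0.07312)/0.85377 + 226.6 = 151.1867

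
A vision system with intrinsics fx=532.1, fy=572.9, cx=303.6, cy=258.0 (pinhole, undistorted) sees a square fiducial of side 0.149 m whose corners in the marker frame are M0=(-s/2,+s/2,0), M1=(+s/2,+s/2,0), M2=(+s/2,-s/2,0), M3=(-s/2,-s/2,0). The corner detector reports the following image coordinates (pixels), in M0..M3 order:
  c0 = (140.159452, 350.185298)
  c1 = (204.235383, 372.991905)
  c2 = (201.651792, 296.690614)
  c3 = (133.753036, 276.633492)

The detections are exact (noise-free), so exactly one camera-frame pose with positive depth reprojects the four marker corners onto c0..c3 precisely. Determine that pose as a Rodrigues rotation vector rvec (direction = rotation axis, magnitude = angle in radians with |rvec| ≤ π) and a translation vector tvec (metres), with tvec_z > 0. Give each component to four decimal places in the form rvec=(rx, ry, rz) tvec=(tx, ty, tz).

Intrinsics K: fx=532.1, fy=572.9, cx=303.6, cy=258.0
Marker side s = 0.149 m; corners in marker frame (Z=0):
  M0 = (-0.0745, +0.0745, 0)
  M1 = (+0.0745, +0.0745, 0)
  M2 = (+0.0745, -0.0745, 0)
  M3 = (-0.0745, -0.0745, 0)
Detected image corners:
  c0 = (140.159452, 350.185298) px
  c1 = (204.235383, 372.991905) px
  c2 = (201.651792, 296.690614) px
  c3 = (133.753036, 276.633492) px
Planar DLT: solve 8×8 A·h = b for H (H[2,2]=1):
  H  [+380.50922 +100.81540 +169.12298]
  H  [+25.94664 +636.68535 +324.98875]
  H  [-0.36460 +0.41365 +1.00000]
B = K⁻¹H; ‖b₁‖=1.014396, ‖b₂‖=1.014396; λ = 2/(‖b₁‖+‖b₂‖) = 0.985809, sign → tz>0 ⇒ λ=+0.985809
r₁ = λ·B[:,0] = (+0.91004,+0.20651,-0.35942); r₂ = λ·B[:,1] = (-0.04589,+0.91193,+0.40778)
r₃ = r₁×r₂ = (+0.41198,-0.35460,+0.83936); SVD([r₁ r₂ r₃]) → R = UVᵀ:
  R  [+0.91004 -0.04589 +0.41198]
  R  [+0.20651 +0.91193 -0.35460]
  R  [-0.35942 +0.40778 +0.83936]
t = (-0.24914, +0.11527, +0.98581) m
tr R = 2.661330; θ = arccos((tr R − 1)/2) = 0.590496 rad = 33.833°
axis k = ((R−Rᵀ)₃₂, (R−Rᵀ)₁₃, (R−Rᵀ)₂₁) / (2 sinθ) = (+0.684637, +0.692746, +0.226661)
rvec = θ·k = (+0.404275, +0.409064, +0.133842)

rvec=(0.4043, 0.4091, 0.1338) tvec=(-0.2491, 0.1153, 0.9858)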